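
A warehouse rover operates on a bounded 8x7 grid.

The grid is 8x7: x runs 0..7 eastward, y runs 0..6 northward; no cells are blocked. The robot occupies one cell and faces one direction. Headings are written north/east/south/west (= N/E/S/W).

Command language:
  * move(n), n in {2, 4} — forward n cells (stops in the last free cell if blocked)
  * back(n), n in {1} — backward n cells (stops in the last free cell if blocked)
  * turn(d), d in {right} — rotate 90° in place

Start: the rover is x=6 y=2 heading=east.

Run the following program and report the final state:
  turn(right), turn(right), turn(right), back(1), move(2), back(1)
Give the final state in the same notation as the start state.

x=6 y=2 heading=north

from: x=6 y=2 heading=east
step 1 (turn(right)): x=6 y=2 heading=south
step 2 (turn(right)): x=6 y=2 heading=west
step 3 (turn(right)): x=6 y=2 heading=north
step 4 (back(1)): x=6 y=1 heading=north
step 5 (move(2)): x=6 y=3 heading=north
step 6 (back(1)): x=6 y=2 heading=north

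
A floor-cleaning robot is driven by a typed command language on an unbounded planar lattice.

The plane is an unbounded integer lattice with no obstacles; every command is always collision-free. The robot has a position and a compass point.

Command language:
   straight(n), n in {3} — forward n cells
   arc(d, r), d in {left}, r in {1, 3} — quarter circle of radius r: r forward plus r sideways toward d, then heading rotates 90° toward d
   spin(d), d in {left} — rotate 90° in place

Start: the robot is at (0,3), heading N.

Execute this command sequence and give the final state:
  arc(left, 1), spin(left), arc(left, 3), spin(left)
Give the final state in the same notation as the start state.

at (2,1), heading N

initial: at (0,3), heading N
1. arc(left, 1) → at (-1,4), heading W
2. spin(left) → at (-1,4), heading S
3. arc(left, 3) → at (2,1), heading E
4. spin(left) → at (2,1), heading N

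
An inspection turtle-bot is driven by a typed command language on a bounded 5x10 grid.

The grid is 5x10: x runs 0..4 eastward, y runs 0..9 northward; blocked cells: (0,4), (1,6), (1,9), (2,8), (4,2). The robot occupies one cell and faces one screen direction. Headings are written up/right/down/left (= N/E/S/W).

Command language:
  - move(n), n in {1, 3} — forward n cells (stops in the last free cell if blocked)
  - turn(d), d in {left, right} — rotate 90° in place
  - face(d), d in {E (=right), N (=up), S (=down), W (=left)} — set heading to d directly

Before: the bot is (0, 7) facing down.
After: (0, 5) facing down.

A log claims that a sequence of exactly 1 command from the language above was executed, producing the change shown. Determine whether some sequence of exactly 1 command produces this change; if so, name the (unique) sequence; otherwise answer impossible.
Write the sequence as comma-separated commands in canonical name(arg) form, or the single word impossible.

move(3)

key: move(3) is stopped early by the blocked cell at (0,4)
initial: (0, 7) facing down
1. move(3) → (0, 5) facing down
all 8 alternatives checked — unique.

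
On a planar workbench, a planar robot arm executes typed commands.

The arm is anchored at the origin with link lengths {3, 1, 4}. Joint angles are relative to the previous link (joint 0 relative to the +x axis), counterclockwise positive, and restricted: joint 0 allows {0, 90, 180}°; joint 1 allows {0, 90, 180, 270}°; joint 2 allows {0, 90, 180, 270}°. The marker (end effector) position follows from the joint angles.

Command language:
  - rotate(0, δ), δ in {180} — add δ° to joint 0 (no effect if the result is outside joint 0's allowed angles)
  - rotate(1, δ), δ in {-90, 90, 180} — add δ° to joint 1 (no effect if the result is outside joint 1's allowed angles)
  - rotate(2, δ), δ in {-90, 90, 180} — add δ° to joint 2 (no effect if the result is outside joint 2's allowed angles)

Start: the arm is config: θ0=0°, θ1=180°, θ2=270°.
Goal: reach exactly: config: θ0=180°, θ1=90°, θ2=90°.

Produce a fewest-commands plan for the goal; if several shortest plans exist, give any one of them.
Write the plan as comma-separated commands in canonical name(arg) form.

rotate(2, 180), rotate(1, -90), rotate(0, 180)

start: config: θ0=0°, θ1=180°, θ2=270°
step 1 (rotate(2, 180)): config: θ0=0°, θ1=180°, θ2=90°
step 2 (rotate(1, -90)): config: θ0=0°, θ1=90°, θ2=90°
step 3 (rotate(0, 180)): config: θ0=180°, θ1=90°, θ2=90°
shorter routes all fall short; 3 is best.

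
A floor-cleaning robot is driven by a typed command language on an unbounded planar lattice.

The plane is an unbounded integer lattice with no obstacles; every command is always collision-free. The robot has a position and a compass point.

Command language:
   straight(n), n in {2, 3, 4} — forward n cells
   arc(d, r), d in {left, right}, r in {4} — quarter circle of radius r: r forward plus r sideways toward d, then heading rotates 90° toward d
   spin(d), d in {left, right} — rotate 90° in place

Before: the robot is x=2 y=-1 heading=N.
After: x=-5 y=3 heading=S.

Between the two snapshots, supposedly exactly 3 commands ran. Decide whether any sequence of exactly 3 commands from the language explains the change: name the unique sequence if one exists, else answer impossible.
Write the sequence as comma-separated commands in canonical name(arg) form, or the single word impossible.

arc(left, 4), straight(3), spin(left)

key: position moved to (-5,3) AND the heading swung to S — translation plus rotation needed
from: x=2 y=-1 heading=N
1. arc(left, 4) → x=-2 y=3 heading=W
2. straight(3) → x=-5 y=3 heading=W
3. spin(left) → x=-5 y=3 heading=S
no rival 3-sequence matches.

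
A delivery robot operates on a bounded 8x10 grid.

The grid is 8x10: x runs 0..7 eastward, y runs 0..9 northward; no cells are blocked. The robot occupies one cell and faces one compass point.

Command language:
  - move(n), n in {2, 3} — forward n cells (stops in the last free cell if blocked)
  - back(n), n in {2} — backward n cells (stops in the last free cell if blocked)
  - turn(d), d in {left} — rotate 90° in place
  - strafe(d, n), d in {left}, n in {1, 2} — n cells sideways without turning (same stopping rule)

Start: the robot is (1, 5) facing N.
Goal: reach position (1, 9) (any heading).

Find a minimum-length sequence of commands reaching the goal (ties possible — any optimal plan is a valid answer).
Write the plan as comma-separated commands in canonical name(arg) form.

move(2), move(2)

begin: (1, 5) facing N
1. move(2) → (1, 7) facing N
2. move(2) → (1, 9) facing N
minimal: 2 command(s), checked below 2.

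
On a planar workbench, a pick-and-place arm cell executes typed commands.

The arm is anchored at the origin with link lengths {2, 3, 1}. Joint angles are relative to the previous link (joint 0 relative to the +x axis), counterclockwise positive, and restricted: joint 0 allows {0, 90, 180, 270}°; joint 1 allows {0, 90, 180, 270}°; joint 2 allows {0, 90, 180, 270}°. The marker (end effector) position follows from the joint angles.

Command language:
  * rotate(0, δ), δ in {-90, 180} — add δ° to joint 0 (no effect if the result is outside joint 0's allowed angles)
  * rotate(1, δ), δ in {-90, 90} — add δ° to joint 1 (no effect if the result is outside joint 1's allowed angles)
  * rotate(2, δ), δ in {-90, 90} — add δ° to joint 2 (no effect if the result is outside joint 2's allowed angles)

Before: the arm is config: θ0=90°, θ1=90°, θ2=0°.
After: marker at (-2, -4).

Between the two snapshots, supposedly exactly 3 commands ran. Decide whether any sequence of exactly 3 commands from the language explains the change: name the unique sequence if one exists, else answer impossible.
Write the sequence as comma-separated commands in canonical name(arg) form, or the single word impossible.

start: config: θ0=90°, θ1=90°, θ2=0°
[1] after rotate(0, -90): config: θ0=0°, θ1=90°, θ2=0°
[2] after rotate(0, -90): config: θ0=270°, θ1=90°, θ2=0°
[3] after rotate(0, -90): config: θ0=180°, θ1=90°, θ2=0°
no other 3-command option fits: unique.

rotate(0, -90), rotate(0, -90), rotate(0, -90)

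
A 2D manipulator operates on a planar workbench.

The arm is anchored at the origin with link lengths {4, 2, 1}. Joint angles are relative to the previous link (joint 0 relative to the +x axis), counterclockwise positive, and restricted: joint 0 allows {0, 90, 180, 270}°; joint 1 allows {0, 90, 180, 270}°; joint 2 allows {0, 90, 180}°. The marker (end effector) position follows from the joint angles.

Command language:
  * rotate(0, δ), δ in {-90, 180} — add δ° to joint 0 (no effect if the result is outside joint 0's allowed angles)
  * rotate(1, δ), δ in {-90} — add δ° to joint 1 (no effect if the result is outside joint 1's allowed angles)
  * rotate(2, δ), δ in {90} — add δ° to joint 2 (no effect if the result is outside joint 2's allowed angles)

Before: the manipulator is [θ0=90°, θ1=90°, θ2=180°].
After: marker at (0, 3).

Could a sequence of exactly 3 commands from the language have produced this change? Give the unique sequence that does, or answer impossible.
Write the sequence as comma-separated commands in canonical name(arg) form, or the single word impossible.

rotate(1, -90), rotate(1, -90), rotate(1, -90)

from: [θ0=90°, θ1=90°, θ2=180°]
[1] after rotate(1, -90): [θ0=90°, θ1=0°, θ2=180°]
[2] after rotate(1, -90): [θ0=90°, θ1=270°, θ2=180°]
[3] after rotate(1, -90): [θ0=90°, θ1=180°, θ2=180°]
no rival 3-sequence matches.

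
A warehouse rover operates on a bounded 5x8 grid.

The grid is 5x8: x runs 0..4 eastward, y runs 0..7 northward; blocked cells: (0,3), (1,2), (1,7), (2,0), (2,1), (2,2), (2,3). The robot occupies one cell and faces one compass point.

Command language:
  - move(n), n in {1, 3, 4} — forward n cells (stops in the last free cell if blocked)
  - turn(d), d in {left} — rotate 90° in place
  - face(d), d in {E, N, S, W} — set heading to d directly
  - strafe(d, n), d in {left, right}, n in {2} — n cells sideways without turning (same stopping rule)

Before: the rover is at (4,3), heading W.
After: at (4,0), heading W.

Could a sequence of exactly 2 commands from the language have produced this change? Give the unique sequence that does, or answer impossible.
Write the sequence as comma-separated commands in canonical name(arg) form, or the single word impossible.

strafe(left, 2), strafe(left, 2)

key: still facing W at the end — nothing in the sequence rotates
begin: at (4,3), heading W
t=1 strafe(left, 2) ⇒ at (4,1), heading W
t=2 strafe(left, 2) ⇒ at (4,0), heading W
no other 2-command option fits: unique.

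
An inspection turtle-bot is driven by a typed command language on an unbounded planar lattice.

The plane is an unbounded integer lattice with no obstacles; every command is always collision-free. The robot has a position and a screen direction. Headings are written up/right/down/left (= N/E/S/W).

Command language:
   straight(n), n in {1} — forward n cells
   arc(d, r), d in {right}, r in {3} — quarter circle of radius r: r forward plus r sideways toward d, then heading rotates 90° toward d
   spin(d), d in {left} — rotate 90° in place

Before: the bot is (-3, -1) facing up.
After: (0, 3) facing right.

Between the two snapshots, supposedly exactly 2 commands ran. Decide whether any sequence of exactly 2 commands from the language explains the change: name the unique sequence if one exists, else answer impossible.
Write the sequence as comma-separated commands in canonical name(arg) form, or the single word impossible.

straight(1), arc(right, 3)

key: cell and facing (now E) both changed — the 2 commands mix motion and turning
start: (-3, -1) facing up
step 1 (straight(1)): (-3, 0) facing up
step 2 (arc(right, 3)): (0, 3) facing right
no other 2-command option fits: unique.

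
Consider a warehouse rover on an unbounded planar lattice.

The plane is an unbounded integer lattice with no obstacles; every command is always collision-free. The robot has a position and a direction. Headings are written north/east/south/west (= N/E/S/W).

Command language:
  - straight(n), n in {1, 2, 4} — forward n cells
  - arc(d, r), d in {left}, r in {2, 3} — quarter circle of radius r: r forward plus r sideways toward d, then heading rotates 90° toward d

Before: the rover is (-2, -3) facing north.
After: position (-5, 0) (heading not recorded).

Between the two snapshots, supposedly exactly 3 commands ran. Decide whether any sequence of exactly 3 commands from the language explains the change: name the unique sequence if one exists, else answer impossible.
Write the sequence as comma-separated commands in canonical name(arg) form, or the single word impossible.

start: (-2, -3) facing north
1. straight(1) → (-2, -2) facing north
2. arc(left, 2) → (-4, 0) facing west
3. straight(1) → (-5, 0) facing west
all 125 alternatives checked — unique.

straight(1), arc(left, 2), straight(1)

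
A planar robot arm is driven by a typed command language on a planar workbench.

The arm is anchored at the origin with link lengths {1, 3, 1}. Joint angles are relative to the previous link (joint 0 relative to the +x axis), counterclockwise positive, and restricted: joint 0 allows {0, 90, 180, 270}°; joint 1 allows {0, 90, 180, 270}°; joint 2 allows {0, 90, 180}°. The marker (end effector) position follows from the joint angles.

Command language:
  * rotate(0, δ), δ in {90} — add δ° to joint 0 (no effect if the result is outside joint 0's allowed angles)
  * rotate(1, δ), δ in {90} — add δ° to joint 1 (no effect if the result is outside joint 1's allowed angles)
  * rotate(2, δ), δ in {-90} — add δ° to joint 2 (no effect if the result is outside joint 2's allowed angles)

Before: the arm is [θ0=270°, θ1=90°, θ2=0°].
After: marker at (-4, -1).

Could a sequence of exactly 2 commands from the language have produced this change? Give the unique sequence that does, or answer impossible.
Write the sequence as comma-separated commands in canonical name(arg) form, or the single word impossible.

rotate(1, 90), rotate(1, 90)

begin: [θ0=270°, θ1=90°, θ2=0°]
1. rotate(1, 90) → [θ0=270°, θ1=180°, θ2=0°]
2. rotate(1, 90) → [θ0=270°, θ1=270°, θ2=0°]
no rival 2-sequence matches.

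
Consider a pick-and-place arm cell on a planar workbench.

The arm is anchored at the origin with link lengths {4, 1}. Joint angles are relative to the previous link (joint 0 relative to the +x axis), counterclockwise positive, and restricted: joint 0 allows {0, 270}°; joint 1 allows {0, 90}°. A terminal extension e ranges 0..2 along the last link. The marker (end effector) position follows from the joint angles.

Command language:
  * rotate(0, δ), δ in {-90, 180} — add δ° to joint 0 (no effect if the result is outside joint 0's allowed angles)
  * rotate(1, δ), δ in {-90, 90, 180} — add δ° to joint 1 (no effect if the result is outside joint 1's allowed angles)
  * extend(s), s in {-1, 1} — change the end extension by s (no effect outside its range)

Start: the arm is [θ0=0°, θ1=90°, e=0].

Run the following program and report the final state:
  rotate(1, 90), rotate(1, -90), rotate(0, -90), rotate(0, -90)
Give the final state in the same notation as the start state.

[θ0=270°, θ1=0°, e=0]

from: [θ0=0°, θ1=90°, e=0]
step 1 (rotate(1, 90)): [θ0=0°, θ1=90°, e=0]
step 2 (rotate(1, -90)): [θ0=0°, θ1=0°, e=0]
step 3 (rotate(0, -90)): [θ0=270°, θ1=0°, e=0]
step 4 (rotate(0, -90)): [θ0=270°, θ1=0°, e=0]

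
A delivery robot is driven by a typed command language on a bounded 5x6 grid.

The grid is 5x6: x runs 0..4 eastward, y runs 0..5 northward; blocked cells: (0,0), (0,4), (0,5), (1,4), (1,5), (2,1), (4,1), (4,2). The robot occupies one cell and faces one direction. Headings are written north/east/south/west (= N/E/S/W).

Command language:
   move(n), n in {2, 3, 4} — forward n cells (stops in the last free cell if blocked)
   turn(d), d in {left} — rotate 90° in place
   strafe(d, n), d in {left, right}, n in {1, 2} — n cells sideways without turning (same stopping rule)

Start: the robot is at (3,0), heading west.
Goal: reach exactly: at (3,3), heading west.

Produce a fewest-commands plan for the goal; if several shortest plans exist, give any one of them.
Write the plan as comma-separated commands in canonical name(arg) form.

begin: at (3,0), heading west
t=1 strafe(right, 2) ⇒ at (3,2), heading west
t=2 strafe(right, 1) ⇒ at (3,3), heading west
nothing shorter than 2 reaches the goal.

strafe(right, 2), strafe(right, 1)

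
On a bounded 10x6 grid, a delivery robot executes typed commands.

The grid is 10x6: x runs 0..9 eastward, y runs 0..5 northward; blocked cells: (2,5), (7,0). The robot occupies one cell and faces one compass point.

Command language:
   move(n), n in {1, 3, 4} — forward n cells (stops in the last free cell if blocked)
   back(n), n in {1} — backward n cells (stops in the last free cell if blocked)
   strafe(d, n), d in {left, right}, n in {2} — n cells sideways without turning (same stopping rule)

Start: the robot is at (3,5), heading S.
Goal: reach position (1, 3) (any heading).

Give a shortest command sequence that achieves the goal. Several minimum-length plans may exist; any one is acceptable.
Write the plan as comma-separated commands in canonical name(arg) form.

start: at (3,5), heading S
t=1 move(3) ⇒ at (3,2), heading S
t=2 back(1) ⇒ at (3,3), heading S
t=3 strafe(right, 2) ⇒ at (1,3), heading S
shorter routes all fall short; 3 is best.

move(3), back(1), strafe(right, 2)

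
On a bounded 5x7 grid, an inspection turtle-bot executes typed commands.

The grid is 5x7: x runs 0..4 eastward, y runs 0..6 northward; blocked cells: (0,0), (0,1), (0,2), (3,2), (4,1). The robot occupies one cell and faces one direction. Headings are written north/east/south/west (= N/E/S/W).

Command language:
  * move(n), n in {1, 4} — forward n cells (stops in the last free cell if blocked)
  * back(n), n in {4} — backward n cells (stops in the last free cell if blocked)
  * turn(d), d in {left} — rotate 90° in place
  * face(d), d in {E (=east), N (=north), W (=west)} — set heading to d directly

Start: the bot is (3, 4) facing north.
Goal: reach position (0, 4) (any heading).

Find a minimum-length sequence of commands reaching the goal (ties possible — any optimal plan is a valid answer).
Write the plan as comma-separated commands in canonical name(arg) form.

turn(left), move(4)

start: (3, 4) facing north
t=1 turn(left) ⇒ (3, 4) facing west
t=2 move(4) ⇒ (0, 4) facing west
nothing shorter than 2 reaches the goal.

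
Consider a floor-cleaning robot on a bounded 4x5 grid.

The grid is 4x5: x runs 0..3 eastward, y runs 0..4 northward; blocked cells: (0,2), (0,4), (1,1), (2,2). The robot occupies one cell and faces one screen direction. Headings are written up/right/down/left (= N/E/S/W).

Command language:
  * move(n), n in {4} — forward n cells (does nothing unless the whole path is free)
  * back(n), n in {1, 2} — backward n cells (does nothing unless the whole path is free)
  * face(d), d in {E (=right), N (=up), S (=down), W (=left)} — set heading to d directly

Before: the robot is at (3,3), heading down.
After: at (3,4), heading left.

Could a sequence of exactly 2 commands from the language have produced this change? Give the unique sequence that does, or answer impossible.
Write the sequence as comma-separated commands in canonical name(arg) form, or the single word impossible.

back(1), face(W)

key: order matters: swapping back(1) and face(W) lands elsewhere
t0: at (3,3), heading down
step 1 (back(1)): at (3,4), heading down
step 2 (face(W)): at (3,4), heading left
all 49 alternatives checked — unique.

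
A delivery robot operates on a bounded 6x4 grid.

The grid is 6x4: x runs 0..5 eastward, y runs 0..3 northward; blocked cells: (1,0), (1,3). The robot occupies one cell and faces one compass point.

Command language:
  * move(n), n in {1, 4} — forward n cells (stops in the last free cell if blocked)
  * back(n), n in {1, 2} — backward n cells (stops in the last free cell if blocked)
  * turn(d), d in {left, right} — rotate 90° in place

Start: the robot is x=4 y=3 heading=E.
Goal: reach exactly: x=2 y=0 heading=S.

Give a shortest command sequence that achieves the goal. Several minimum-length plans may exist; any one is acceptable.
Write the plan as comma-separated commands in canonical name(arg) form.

t0: x=4 y=3 heading=E
[1] after back(2): x=2 y=3 heading=E
[2] after turn(right): x=2 y=3 heading=S
[3] after move(4): x=2 y=0 heading=S
shorter routes all fall short; 3 is best.

back(2), turn(right), move(4)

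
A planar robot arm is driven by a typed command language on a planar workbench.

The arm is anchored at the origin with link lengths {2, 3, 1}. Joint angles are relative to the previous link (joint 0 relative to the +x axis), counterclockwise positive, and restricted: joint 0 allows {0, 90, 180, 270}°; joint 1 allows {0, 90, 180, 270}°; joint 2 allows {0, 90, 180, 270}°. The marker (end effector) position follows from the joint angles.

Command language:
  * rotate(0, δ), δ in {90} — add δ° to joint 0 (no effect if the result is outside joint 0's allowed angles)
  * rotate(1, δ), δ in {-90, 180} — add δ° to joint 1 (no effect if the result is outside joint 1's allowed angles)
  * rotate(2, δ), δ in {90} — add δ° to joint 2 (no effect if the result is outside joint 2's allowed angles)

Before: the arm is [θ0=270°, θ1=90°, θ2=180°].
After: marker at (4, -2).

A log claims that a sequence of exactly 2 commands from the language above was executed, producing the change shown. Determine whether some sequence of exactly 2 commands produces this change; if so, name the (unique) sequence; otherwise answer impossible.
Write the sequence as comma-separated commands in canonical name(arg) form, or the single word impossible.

rotate(2, 90), rotate(2, 90)

initial: [θ0=270°, θ1=90°, θ2=180°]
[1] after rotate(2, 90): [θ0=270°, θ1=90°, θ2=270°]
[2] after rotate(2, 90): [θ0=270°, θ1=90°, θ2=0°]
no rival 2-sequence matches.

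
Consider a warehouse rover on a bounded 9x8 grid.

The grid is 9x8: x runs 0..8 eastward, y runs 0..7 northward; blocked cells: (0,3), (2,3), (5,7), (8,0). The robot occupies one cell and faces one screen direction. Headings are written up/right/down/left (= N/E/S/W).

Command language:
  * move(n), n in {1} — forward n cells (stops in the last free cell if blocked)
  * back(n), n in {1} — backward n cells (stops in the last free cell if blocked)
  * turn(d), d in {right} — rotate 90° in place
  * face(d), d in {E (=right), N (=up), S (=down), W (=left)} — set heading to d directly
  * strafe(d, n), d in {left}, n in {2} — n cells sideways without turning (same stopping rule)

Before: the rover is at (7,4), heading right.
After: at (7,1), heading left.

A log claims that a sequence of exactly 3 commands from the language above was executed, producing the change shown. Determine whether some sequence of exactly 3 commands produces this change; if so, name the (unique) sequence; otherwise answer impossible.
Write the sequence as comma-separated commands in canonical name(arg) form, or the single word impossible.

impossible

all 512 sequences checked — none match.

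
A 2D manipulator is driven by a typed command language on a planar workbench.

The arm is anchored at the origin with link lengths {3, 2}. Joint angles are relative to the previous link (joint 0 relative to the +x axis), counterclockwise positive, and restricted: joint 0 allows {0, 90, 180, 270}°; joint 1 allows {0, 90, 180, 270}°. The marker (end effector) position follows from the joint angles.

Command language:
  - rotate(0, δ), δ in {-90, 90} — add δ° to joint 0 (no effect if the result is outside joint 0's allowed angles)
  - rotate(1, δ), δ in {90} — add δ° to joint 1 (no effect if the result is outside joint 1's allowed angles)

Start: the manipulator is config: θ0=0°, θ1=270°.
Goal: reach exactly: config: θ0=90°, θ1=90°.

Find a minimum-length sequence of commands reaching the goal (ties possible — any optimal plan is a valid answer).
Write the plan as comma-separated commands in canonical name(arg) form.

initial: config: θ0=0°, θ1=270°
[1] after rotate(1, 90): config: θ0=0°, θ1=0°
[2] after rotate(1, 90): config: θ0=0°, θ1=90°
[3] after rotate(0, 90): config: θ0=90°, θ1=90°
nothing shorter than 3 reaches the goal.

rotate(1, 90), rotate(1, 90), rotate(0, 90)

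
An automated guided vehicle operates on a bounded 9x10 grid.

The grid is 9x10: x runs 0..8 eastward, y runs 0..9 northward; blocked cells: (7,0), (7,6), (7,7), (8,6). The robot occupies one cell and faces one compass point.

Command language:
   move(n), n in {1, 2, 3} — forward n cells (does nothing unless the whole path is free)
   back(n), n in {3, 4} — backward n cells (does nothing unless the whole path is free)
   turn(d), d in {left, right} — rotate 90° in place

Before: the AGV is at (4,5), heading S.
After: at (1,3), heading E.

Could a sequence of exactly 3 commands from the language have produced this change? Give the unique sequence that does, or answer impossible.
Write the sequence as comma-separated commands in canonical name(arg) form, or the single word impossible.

move(2), turn(left), back(3)

key: order matters: swapping move(2) and back(3) lands elsewhere
initial: at (4,5), heading S
t=1 move(2) ⇒ at (4,3), heading S
t=2 turn(left) ⇒ at (4,3), heading E
t=3 back(3) ⇒ at (1,3), heading E
all 343 alternatives checked — unique.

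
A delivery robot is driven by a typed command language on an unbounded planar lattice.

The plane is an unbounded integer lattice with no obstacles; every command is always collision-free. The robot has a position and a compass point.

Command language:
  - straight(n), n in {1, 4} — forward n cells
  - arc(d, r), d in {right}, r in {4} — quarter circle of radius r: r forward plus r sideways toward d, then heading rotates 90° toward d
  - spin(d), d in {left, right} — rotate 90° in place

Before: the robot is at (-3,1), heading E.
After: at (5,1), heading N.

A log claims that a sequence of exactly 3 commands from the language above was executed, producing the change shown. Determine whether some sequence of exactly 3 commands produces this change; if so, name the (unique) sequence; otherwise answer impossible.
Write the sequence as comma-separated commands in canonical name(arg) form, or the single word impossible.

straight(4), straight(4), spin(left)

key: running spin(left) before straight(4) would end elsewhere — order is forced
begin: at (-3,1), heading E
t=1 straight(4) ⇒ at (1,1), heading E
t=2 straight(4) ⇒ at (5,1), heading E
t=3 spin(left) ⇒ at (5,1), heading N
no rival 3-sequence matches.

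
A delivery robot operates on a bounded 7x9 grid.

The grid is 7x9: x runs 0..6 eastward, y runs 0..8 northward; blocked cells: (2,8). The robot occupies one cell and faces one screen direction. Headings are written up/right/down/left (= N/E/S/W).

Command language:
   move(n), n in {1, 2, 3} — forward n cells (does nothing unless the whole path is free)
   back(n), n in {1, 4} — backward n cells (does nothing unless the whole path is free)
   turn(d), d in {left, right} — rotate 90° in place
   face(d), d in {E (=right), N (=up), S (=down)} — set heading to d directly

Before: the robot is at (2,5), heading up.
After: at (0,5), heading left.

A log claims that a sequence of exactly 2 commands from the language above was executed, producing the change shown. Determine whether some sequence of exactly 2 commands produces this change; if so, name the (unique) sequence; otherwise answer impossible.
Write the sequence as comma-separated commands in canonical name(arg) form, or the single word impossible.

key: cell and facing (now W) both changed — the 2 commands mix motion and turning
initial: at (2,5), heading up
1. turn(left) → at (2,5), heading left
2. move(2) → at (0,5), heading left
no other 2-command option fits: unique.

turn(left), move(2)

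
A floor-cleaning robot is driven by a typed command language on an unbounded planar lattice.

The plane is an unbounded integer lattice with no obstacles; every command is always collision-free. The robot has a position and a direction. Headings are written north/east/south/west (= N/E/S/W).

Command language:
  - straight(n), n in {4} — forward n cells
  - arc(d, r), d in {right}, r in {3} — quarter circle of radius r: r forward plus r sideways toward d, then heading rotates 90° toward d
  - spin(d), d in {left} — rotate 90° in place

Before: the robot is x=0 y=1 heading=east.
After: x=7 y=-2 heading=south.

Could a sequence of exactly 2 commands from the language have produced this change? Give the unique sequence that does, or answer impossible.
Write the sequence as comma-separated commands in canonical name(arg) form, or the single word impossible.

straight(4), arc(right, 3)

key: position moved to (7,-2) AND the heading swung to S — translation plus rotation needed
begin: x=0 y=1 heading=east
step 1 (straight(4)): x=4 y=1 heading=east
step 2 (arc(right, 3)): x=7 y=-2 heading=south
no rival 2-sequence matches.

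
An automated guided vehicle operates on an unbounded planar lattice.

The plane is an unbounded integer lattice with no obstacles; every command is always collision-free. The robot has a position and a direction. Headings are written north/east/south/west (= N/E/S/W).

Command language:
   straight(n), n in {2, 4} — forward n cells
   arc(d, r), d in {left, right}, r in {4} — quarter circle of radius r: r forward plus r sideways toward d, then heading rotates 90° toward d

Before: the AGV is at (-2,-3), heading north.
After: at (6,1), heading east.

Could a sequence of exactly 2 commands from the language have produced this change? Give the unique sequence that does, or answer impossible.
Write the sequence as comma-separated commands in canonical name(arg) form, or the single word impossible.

key: order matters: swapping arc(right, 4) and straight(4) lands elsewhere
start: at (-2,-3), heading north
step 1 (arc(right, 4)): at (2,1), heading east
step 2 (straight(4)): at (6,1), heading east
uniquely the one of 16 2-step routes that fits.

arc(right, 4), straight(4)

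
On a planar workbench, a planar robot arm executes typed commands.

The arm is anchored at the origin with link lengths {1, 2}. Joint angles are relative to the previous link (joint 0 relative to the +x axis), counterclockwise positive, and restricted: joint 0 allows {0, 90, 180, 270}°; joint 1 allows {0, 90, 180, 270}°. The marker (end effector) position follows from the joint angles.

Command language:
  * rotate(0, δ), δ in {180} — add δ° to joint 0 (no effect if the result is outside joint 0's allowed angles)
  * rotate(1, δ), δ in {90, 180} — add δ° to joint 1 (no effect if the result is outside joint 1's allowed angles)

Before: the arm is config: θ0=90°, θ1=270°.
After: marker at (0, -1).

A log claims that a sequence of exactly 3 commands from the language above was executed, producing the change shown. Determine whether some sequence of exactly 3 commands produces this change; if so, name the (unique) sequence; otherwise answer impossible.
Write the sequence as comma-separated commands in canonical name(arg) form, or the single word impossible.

rotate(1, 90), rotate(1, 90), rotate(1, 90)

t0: config: θ0=90°, θ1=270°
1. rotate(1, 90) → config: θ0=90°, θ1=0°
2. rotate(1, 90) → config: θ0=90°, θ1=90°
3. rotate(1, 90) → config: θ0=90°, θ1=180°
no rival 3-sequence matches.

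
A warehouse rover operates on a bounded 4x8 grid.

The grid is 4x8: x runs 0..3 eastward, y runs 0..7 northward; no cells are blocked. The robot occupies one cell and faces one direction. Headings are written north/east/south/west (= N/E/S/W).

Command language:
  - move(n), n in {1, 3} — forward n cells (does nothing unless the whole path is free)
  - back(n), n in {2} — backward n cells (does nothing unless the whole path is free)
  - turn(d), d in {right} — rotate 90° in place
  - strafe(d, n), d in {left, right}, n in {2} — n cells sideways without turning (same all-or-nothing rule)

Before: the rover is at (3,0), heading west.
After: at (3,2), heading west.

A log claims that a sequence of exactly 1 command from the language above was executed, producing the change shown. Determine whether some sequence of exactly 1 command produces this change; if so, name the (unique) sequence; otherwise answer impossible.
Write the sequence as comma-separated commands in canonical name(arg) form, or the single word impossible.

strafe(right, 2)

key: heading stays W — the single command does not turn
begin: at (3,0), heading west
[1] after strafe(right, 2): at (3,2), heading west
uniquely the one of 6 1-step routes that fits.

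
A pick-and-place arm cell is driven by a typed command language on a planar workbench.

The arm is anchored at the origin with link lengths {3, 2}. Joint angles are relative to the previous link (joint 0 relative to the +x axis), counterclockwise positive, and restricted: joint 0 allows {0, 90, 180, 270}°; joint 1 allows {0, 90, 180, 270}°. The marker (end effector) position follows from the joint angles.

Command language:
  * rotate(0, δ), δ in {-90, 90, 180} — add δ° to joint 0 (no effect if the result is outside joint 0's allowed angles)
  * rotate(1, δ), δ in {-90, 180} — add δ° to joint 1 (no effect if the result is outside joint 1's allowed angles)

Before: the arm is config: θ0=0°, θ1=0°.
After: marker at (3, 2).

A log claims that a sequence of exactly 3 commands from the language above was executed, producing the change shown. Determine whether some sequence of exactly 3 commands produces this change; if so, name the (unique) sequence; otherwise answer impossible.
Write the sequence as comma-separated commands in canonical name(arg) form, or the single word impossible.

rotate(1, -90), rotate(1, -90), rotate(1, -90)

start: config: θ0=0°, θ1=0°
step 1 (rotate(1, -90)): config: θ0=0°, θ1=270°
step 2 (rotate(1, -90)): config: θ0=0°, θ1=180°
step 3 (rotate(1, -90)): config: θ0=0°, θ1=90°
uniquely the one of 125 3-step routes that fits.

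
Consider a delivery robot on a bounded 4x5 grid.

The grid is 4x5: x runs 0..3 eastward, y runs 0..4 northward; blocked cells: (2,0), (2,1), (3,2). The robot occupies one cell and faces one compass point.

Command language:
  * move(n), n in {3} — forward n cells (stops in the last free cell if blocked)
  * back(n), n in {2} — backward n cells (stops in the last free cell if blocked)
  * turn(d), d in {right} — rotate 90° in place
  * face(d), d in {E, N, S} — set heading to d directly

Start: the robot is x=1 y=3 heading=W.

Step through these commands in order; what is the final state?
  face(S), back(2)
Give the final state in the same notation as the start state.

x=1 y=4 heading=S

from: x=1 y=3 heading=W
step 1 (face(S)): x=1 y=3 heading=S
step 2 (back(2)): x=1 y=4 heading=S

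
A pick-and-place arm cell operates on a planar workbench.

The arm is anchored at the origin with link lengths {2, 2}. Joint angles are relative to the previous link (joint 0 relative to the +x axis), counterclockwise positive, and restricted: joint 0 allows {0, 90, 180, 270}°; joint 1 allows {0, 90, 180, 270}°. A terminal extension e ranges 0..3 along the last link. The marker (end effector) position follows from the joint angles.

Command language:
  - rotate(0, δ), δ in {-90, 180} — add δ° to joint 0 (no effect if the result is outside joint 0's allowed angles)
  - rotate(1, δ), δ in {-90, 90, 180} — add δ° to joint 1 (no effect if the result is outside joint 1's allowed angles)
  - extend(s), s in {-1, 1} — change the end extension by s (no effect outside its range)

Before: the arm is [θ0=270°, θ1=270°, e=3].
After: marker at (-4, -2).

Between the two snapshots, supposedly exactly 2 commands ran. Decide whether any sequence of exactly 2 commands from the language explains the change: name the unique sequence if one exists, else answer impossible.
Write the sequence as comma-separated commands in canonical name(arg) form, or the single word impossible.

extend(1), extend(-1)

key: order matters: swapping extend(1) and extend(-1) lands elsewhere
t0: [θ0=270°, θ1=270°, e=3]
1. extend(1) → [θ0=270°, θ1=270°, e=3]
2. extend(-1) → [θ0=270°, θ1=270°, e=2]
uniquely the one of 49 2-step routes that fits.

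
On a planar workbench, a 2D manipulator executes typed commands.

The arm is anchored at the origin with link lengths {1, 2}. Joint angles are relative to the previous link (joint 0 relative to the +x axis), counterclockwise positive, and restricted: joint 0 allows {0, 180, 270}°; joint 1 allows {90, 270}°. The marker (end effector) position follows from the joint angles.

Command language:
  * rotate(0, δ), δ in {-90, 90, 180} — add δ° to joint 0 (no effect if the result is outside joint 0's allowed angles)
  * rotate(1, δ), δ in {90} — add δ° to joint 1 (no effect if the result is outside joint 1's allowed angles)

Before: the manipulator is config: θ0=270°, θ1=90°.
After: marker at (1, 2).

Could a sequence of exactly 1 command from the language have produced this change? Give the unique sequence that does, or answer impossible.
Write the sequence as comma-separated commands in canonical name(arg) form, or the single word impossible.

rotate(0, 90)

start: config: θ0=270°, θ1=90°
1. rotate(0, 90) → config: θ0=0°, θ1=90°
no rival 1-sequence matches.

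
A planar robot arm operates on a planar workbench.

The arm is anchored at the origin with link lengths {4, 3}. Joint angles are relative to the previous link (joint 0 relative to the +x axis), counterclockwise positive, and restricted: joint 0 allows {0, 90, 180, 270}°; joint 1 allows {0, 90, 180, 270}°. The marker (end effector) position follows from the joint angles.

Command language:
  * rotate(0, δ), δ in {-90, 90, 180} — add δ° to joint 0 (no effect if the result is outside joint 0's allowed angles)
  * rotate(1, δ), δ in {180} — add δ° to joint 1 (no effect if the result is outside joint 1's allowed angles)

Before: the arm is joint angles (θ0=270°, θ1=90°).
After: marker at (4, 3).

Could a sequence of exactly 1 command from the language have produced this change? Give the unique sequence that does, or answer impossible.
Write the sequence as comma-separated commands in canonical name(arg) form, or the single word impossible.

begin: joint angles (θ0=270°, θ1=90°)
[1] after rotate(0, 90): joint angles (θ0=0°, θ1=90°)
uniquely the one of 4 1-step routes that fits.

rotate(0, 90)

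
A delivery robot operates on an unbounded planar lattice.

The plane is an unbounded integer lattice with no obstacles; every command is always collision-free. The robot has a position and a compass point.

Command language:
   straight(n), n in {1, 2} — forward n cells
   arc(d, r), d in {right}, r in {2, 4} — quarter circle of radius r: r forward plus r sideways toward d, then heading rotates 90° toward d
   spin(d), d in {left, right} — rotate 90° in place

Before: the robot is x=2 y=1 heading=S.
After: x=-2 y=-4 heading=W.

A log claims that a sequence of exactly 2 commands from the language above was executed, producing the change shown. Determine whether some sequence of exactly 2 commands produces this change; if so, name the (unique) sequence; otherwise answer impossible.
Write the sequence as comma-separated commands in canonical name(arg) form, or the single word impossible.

straight(1), arc(right, 4)

key: cell and facing (now W) both changed — the 2 commands mix motion and turning
t0: x=2 y=1 heading=S
[1] after straight(1): x=2 y=0 heading=S
[2] after arc(right, 4): x=-2 y=-4 heading=W
no other 2-command option fits: unique.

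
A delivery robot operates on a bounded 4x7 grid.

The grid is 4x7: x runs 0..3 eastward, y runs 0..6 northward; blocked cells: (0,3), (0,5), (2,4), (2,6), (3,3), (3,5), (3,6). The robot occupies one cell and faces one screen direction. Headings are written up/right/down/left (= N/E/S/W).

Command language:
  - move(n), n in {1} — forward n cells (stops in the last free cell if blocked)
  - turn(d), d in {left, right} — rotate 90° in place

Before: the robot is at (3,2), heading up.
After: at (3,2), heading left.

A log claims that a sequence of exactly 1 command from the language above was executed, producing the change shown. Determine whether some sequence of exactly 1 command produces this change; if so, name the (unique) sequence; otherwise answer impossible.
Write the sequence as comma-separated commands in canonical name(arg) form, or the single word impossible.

turn(left)

key: (3,2) unchanged — the single command moves nothing
begin: at (3,2), heading up
1. turn(left) → at (3,2), heading left
no rival 1-sequence matches.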